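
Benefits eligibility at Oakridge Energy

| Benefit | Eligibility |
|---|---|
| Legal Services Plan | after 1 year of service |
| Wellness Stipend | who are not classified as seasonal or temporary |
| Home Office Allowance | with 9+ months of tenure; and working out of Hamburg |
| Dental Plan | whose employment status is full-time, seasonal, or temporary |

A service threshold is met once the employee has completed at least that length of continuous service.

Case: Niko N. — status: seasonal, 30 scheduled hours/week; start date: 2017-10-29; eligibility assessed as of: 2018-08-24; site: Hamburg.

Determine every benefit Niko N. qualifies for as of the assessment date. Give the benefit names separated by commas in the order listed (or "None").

Home Office Allowance, Dental Plan

Service from 2017-10-29 to 2018-08-24: 299 days.
Legal Services Plan — service 299 days < 1 year (≈365 days) ✗ → not eligible.
Wellness Stipend — status seasonal ✗ (excluded) → not eligible.
Home Office Allowance — service 299 days ≥ 9 months (≈270 days) ✓; site Hamburg ✓ → eligible.
Dental Plan — status seasonal ✓ → eligible.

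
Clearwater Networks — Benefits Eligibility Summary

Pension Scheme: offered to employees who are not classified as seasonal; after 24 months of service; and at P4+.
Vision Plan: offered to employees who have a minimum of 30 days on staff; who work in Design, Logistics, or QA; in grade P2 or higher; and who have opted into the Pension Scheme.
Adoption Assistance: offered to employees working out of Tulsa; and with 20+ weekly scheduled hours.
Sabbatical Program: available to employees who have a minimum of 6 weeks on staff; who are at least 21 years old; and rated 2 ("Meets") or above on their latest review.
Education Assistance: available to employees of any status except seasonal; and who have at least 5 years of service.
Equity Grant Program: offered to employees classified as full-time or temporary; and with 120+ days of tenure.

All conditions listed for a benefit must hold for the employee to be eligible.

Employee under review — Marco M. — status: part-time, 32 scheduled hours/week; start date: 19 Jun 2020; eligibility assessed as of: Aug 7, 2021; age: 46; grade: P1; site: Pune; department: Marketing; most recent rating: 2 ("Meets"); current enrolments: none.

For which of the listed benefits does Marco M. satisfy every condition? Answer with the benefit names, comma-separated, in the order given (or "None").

Service from 19 Jun 2020 to Aug 7, 2021: 414 days.
Pension Scheme — status part-time ✓ (not excluded); service 414 days < 24 months (≈720 days) ✗ → not eligible.
Vision Plan — service 414 days ≥ 30 days ✓; dept Marketing ✗ → not eligible.
Adoption Assistance — site Pune ✗ (not Tulsa) → not eligible.
Sabbatical Program — service 414 days ≥ 6 weeks (≈42 days) ✓; age 46 ≥ 21 ✓; rating 2 ≥ 2 ✓ → eligible.
Education Assistance — status part-time ✓ (not excluded); service 414 days < 5 years (≈1825 days) ✗ → not eligible.
Equity Grant Program — status part-time ✗ (requires full-time or temporary) → not eligible.

Sabbatical Program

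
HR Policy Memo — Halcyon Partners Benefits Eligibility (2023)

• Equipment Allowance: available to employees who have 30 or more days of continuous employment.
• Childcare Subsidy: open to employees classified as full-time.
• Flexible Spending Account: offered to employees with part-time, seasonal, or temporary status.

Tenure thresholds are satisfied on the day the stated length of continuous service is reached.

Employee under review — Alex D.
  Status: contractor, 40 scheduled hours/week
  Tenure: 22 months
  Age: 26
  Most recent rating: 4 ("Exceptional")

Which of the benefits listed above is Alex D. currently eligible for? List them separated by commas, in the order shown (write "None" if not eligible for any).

Equipment Allowance

Equipment Allowance — service 22 months ≥ 30 days ✓ → eligible.
Childcare Subsidy — status contractor ✗ (requires full-time) → not eligible.
Flexible Spending Account — status contractor ✗ (requires part-time, seasonal, or temporary) → not eligible.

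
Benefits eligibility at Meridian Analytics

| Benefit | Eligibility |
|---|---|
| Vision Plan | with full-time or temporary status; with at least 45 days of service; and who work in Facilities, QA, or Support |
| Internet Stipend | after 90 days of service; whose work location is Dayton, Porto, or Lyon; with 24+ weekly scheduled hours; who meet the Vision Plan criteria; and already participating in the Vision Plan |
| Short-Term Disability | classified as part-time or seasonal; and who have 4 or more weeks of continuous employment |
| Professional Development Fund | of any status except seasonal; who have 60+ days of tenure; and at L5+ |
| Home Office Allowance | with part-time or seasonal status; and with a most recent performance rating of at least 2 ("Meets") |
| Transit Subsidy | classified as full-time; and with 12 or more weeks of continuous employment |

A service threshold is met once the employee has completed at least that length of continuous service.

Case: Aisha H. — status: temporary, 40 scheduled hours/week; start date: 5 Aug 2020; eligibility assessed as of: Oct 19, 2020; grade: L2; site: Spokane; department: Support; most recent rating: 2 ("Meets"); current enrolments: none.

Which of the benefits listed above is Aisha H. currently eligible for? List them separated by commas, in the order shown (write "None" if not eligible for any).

Service from 5 Aug 2020 to Oct 19, 2020: 75 days.
Vision Plan — status temporary ✓; service 75 days ≥ 45 days ✓; dept Support ✓ → eligible.
Internet Stipend — service 75 days < 90 days ✗ → not eligible.
Short-Term Disability — status temporary ✗ (requires part-time or seasonal) → not eligible.
Professional Development Fund — status temporary ✓ (not excluded); service 75 days ≥ 60 days ✓; grade L2 < L5 ✗ → not eligible.
Home Office Allowance — status temporary ✗ (requires part-time or seasonal) → not eligible.
Transit Subsidy — status temporary ✗ (requires full-time) → not eligible.

Vision Plan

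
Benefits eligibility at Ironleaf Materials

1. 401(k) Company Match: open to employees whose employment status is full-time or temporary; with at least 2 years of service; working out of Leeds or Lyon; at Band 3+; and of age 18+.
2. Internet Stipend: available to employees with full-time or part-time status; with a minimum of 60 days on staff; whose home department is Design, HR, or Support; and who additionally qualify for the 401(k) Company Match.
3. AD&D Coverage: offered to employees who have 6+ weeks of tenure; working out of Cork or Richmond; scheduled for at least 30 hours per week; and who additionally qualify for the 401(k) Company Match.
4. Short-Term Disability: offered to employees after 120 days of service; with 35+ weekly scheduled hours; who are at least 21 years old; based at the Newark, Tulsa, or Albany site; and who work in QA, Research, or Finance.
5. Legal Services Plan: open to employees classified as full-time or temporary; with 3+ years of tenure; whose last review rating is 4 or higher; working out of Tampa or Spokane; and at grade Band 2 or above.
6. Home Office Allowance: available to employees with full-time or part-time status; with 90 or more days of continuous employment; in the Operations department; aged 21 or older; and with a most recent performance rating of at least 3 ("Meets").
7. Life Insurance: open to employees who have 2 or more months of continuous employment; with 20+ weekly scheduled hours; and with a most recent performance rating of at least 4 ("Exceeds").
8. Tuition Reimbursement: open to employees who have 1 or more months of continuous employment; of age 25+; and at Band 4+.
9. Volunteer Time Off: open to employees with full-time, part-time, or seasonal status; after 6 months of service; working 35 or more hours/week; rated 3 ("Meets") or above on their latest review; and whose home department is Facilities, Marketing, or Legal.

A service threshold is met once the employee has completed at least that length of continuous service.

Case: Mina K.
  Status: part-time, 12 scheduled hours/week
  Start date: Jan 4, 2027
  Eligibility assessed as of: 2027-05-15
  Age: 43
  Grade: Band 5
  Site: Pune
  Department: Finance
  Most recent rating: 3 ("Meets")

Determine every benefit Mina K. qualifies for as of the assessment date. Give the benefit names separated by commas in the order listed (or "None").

Service from Jan 4, 2027 to 2027-05-15: 131 days.
401(k) Company Match — status part-time ✗ (requires full-time or temporary) → not eligible.
Internet Stipend — status part-time ✓; service 131 days ≥ 60 days ✓; dept Finance ✗ → not eligible.
AD&D Coverage — service 131 days ≥ 6 weeks (≈42 days) ✓; site Pune ✗ (not Cork or Richmond) → not eligible.
Short-Term Disability — service 131 days ≥ 120 days ✓; 12 hrs/wk < 35 ✗ → not eligible.
Legal Services Plan — status part-time ✗ (requires full-time or temporary) → not eligible.
Home Office Allowance — status part-time ✓; service 131 days ≥ 90 days ✓; dept Finance ✗ → not eligible.
Life Insurance — service 131 days ≥ 2 months (≈60 days) ✓; 12 hrs/wk < 20 ✗ → not eligible.
Tuition Reimbursement — service 131 days ≥ 1 month (≈30 days) ✓; age 43 ≥ 25 ✓; grade Band 5 ≥ Band 4 ✓ → eligible.
Volunteer Time Off — status part-time ✓; service 131 days < 6 months (≈180 days) ✗ → not eligible.

Tuition Reimbursement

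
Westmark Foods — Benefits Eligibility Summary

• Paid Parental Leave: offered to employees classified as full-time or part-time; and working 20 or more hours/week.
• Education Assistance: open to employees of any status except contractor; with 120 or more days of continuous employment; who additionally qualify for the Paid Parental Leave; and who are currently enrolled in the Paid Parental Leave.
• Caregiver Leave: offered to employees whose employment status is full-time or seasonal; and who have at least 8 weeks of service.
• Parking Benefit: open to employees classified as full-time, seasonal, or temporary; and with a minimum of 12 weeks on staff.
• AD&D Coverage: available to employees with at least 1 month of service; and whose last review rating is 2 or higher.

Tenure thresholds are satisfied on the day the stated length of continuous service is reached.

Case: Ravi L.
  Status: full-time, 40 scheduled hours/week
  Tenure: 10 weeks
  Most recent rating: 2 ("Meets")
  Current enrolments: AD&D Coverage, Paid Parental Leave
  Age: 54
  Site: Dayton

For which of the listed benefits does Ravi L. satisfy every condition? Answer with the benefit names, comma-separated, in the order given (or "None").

Paid Parental Leave, Caregiver Leave, AD&D Coverage

Paid Parental Leave — status full-time ✓; 40 hrs/wk ≥ 20 ✓ → eligible.
Education Assistance — status full-time ✓ (not excluded); service 10 weeks < 120 days ✗ → not eligible.
Caregiver Leave — status full-time ✓; service 10 weeks ≥ 8 weeks ✓ → eligible.
Parking Benefit — status full-time ✓; service 10 weeks < 12 weeks ✗ → not eligible.
AD&D Coverage — service 10 weeks ≥ 1 month (≈30 days) ✓; rating 2 ≥ 2 ✓ → eligible.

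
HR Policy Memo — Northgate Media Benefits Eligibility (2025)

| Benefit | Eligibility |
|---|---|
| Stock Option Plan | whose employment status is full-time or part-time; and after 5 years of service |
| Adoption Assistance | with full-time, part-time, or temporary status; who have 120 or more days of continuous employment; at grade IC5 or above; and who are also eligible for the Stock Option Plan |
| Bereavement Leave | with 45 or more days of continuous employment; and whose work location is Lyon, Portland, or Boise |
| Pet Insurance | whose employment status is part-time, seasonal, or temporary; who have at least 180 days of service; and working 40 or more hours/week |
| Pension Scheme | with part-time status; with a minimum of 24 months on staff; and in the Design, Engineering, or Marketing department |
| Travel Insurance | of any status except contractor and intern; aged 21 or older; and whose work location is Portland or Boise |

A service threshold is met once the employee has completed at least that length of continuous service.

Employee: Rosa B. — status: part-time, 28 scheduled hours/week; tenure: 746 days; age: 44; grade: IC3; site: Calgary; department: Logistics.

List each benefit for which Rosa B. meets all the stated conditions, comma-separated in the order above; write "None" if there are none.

None

Stock Option Plan — status part-time ✓; service 746 days < 5 years (≈1825 days) ✗ → not eligible.
Adoption Assistance — status part-time ✓; service 746 days ≥ 120 days ✓; grade IC3 < IC5 ✗ → not eligible.
Bereavement Leave — service 746 days ≥ 45 days ✓; site Calgary ✗ (not Lyon, Portland, or Boise) → not eligible.
Pet Insurance — status part-time ✓; service 746 days ≥ 180 days ✓; 28 hrs/wk < 40 ✗ → not eligible.
Pension Scheme — status part-time ✓; service 746 days ≥ 24 months (≈720 days) ✓; dept Logistics ✗ → not eligible.
Travel Insurance — status part-time ✓ (not excluded); age 44 ≥ 21 ✓; site Calgary ✗ (not Portland or Boise) → not eligible.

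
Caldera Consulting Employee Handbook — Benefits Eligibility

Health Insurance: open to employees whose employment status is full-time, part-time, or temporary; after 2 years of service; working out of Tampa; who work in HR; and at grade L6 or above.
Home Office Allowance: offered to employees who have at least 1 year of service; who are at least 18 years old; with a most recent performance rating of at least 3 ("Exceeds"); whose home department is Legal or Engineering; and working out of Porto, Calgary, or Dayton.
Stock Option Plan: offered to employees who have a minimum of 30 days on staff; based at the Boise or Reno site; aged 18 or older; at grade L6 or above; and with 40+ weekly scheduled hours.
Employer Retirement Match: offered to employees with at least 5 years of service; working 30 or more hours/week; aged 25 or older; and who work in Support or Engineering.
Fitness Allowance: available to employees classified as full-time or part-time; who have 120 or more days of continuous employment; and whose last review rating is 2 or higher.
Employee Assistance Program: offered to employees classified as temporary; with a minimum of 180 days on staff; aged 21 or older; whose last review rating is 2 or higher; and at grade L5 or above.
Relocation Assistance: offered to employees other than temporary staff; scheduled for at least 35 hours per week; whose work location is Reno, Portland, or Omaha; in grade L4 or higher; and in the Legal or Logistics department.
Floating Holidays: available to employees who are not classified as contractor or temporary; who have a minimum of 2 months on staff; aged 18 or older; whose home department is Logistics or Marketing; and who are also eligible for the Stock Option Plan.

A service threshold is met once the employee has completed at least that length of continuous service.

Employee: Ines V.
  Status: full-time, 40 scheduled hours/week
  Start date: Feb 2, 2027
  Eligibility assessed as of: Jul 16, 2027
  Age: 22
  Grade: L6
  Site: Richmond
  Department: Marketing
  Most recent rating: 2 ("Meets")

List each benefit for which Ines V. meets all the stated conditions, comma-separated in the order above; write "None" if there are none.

Service from Feb 2, 2027 to Jul 16, 2027: 164 days.
Health Insurance — status full-time ✓; service 164 days < 2 years (≈730 days) ✗ → not eligible.
Home Office Allowance — service 164 days < 1 year (≈365 days) ✗ → not eligible.
Stock Option Plan — service 164 days ≥ 30 days ✓; site Richmond ✗ (not Boise or Reno) → not eligible.
Employer Retirement Match — service 164 days < 5 years (≈1825 days) ✗ → not eligible.
Fitness Allowance — status full-time ✓; service 164 days ≥ 120 days ✓; rating 2 ≥ 2 ✓ → eligible.
Employee Assistance Program — status full-time ✗ (requires temporary) → not eligible.
Relocation Assistance — status full-time ✓ (not excluded); 40 hrs/wk ≥ 35 ✓; site Richmond ✗ (not Reno, Portland, or Omaha) → not eligible.
Floating Holidays — status full-time ✓ (not excluded); service 164 days ≥ 2 months (≈60 days) ✓; age 22 ≥ 18 ✓; dept Marketing ✓; not eligible for Stock Option Plan ✗ → not eligible.

Fitness Allowance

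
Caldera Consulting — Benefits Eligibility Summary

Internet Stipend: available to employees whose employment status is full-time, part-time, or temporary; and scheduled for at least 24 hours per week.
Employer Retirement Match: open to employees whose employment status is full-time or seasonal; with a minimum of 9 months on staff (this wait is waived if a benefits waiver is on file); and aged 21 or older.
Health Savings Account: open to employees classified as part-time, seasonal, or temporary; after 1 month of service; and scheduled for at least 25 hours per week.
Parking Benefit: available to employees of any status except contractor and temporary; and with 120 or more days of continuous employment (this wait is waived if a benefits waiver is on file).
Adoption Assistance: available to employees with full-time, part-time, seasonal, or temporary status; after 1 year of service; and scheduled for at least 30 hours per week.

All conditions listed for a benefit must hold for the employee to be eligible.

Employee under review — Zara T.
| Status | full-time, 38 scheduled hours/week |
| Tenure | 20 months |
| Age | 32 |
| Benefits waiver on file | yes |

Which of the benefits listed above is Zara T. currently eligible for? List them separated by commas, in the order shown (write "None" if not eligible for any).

Internet Stipend, Employer Retirement Match, Parking Benefit, Adoption Assistance

Internet Stipend — status full-time ✓; 38 hrs/wk ≥ 24 ✓ → eligible.
Employer Retirement Match — status full-time ✓; benefits waiver on file ✓; age 32 ≥ 21 ✓ → eligible.
Health Savings Account — status full-time ✗ (requires part-time, seasonal, or temporary) → not eligible.
Parking Benefit — status full-time ✓ (not excluded); benefits waiver on file ✓ → eligible.
Adoption Assistance — status full-time ✓; service 20 months ≥ 1 year (≈365 days) ✓; 38 hrs/wk ≥ 30 ✓ → eligible.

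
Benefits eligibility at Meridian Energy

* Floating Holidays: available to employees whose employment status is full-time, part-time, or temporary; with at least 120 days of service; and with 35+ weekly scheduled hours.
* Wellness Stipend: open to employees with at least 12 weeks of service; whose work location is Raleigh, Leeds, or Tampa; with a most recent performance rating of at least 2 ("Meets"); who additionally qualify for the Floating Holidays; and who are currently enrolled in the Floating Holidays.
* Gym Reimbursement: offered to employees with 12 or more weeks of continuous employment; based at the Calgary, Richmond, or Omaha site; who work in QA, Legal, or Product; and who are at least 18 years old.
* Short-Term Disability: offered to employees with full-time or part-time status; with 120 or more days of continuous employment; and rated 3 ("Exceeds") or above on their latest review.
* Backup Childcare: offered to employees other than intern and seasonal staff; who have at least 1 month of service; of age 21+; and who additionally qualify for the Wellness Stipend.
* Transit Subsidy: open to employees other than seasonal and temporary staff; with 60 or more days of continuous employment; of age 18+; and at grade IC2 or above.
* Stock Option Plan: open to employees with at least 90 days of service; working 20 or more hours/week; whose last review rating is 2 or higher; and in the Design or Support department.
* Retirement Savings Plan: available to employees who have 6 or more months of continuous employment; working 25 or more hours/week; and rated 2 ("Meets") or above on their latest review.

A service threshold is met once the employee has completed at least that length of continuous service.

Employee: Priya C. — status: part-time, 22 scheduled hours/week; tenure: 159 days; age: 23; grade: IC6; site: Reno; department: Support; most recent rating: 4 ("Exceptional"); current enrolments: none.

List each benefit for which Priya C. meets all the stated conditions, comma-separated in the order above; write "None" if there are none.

Short-Term Disability, Transit Subsidy, Stock Option Plan

Floating Holidays — status part-time ✓; service 159 days ≥ 120 days ✓; 22 hrs/wk < 35 ✗ → not eligible.
Wellness Stipend — service 159 days ≥ 12 weeks (≈84 days) ✓; site Reno ✗ (not Raleigh, Leeds, or Tampa) → not eligible.
Gym Reimbursement — service 159 days ≥ 12 weeks (≈84 days) ✓; site Reno ✗ (not Calgary, Richmond, or Omaha) → not eligible.
Short-Term Disability — status part-time ✓; service 159 days ≥ 120 days ✓; rating 4 ≥ 3 ✓ → eligible.
Backup Childcare — status part-time ✓ (not excluded); service 159 days ≥ 1 month (≈30 days) ✓; age 23 ≥ 21 ✓; not eligible for Wellness Stipend ✗ → not eligible.
Transit Subsidy — status part-time ✓ (not excluded); service 159 days ≥ 60 days ✓; age 23 ≥ 18 ✓; grade IC6 ≥ IC2 ✓ → eligible.
Stock Option Plan — service 159 days ≥ 90 days ✓; 22 hrs/wk ≥ 20 ✓; rating 4 ≥ 2 ✓; dept Support ✓ → eligible.
Retirement Savings Plan — service 159 days < 6 months (≈180 days) ✗ → not eligible.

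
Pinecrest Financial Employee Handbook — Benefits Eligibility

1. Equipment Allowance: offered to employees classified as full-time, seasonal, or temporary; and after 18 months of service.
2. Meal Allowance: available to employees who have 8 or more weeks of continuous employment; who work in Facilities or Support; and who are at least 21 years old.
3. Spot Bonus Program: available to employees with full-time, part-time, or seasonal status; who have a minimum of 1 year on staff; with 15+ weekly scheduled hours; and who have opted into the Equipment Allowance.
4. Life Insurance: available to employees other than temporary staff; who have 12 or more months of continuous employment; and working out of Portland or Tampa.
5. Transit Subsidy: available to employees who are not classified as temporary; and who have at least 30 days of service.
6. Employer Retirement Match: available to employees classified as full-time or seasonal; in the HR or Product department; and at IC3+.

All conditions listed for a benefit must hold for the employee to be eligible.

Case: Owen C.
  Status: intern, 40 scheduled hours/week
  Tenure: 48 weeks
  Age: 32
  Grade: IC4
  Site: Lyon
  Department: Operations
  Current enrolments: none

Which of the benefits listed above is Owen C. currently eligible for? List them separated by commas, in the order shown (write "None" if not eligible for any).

Equipment Allowance — status intern ✗ (requires full-time, seasonal, or temporary) → not eligible.
Meal Allowance — service 48 weeks ≥ 8 weeks ✓; dept Operations ✗ → not eligible.
Spot Bonus Program — status intern ✗ (requires full-time, part-time, or seasonal) → not eligible.
Life Insurance — status intern ✓ (not excluded); service 48 weeks < 12 months (≈360 days) ✗ → not eligible.
Transit Subsidy — status intern ✓ (not excluded); service 48 weeks ≥ 30 days ✓ → eligible.
Employer Retirement Match — status intern ✗ (requires full-time or seasonal) → not eligible.

Transit Subsidy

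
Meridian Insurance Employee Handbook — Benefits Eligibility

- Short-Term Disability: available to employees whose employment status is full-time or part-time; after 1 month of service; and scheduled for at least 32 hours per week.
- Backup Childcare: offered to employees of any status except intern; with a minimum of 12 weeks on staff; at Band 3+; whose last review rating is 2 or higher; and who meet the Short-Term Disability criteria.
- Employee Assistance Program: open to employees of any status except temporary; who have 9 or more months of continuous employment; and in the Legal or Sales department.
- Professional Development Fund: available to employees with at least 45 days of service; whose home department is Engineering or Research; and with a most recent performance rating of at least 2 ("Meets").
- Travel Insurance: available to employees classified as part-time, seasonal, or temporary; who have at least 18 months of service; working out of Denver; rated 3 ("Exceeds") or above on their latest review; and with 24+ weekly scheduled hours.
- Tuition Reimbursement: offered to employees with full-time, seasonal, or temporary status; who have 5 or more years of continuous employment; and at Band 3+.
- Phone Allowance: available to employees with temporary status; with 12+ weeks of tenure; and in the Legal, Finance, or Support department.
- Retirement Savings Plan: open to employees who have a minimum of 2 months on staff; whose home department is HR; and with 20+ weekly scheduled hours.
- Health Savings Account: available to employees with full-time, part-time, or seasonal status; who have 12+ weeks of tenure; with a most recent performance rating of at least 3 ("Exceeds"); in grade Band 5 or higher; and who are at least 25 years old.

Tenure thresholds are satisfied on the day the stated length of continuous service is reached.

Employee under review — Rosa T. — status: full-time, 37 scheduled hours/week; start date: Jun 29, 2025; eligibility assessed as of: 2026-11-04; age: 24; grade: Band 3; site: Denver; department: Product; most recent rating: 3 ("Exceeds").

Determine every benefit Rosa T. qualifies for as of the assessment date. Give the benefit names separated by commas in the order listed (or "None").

Short-Term Disability, Backup Childcare

Service from Jun 29, 2025 to 2026-11-04: 493 days.
Short-Term Disability — status full-time ✓; service 493 days ≥ 1 month (≈30 days) ✓; 37 hrs/wk ≥ 32 ✓ → eligible.
Backup Childcare — status full-time ✓ (not excluded); service 493 days ≥ 12 weeks (≈84 days) ✓; grade Band 3 ≥ Band 3 ✓; rating 3 ≥ 2 ✓; eligible for Short-Term Disability ✓ → eligible.
Employee Assistance Program — status full-time ✓ (not excluded); service 493 days ≥ 9 months (≈270 days) ✓; dept Product ✗ → not eligible.
Professional Development Fund — service 493 days ≥ 45 days ✓; dept Product ✗ → not eligible.
Travel Insurance — status full-time ✗ (requires part-time, seasonal, or temporary) → not eligible.
Tuition Reimbursement — status full-time ✓; service 493 days < 5 years (≈1825 days) ✗ → not eligible.
Phone Allowance — status full-time ✗ (requires temporary) → not eligible.
Retirement Savings Plan — service 493 days ≥ 2 months (≈60 days) ✓; dept Product ✗ → not eligible.
Health Savings Account — status full-time ✓; service 493 days ≥ 12 weeks (≈84 days) ✓; rating 3 ≥ 3 ✓; grade Band 3 < Band 5 ✗ → not eligible.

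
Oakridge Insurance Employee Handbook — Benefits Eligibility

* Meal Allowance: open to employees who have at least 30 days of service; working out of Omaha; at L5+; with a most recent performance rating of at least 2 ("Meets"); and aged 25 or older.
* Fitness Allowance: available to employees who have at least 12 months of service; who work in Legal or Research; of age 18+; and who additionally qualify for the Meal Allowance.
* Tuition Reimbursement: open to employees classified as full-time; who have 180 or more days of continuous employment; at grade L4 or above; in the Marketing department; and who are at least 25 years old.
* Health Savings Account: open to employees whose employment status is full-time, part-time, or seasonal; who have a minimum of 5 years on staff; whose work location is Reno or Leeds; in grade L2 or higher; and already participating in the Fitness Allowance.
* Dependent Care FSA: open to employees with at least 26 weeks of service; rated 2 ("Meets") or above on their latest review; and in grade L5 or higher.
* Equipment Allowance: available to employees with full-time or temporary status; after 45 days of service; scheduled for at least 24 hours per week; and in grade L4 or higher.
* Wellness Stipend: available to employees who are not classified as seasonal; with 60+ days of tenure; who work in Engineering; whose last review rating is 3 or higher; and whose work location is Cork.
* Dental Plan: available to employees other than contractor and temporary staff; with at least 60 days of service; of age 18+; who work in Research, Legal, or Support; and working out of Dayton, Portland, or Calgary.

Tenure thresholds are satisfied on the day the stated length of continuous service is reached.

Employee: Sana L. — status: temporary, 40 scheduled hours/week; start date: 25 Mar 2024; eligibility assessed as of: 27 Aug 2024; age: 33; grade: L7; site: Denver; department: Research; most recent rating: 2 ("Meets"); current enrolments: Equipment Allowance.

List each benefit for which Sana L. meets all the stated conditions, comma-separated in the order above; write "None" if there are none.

Service from 25 Mar 2024 to 27 Aug 2024: 155 days.
Meal Allowance — service 155 days ≥ 30 days ✓; site Denver ✗ (not Omaha) → not eligible.
Fitness Allowance — service 155 days < 12 months (≈360 days) ✗ → not eligible.
Tuition Reimbursement — status temporary ✗ (requires full-time) → not eligible.
Health Savings Account — status temporary ✗ (requires full-time, part-time, or seasonal) → not eligible.
Dependent Care FSA — service 155 days < 26 weeks (≈182 days) ✗ → not eligible.
Equipment Allowance — status temporary ✓; service 155 days ≥ 45 days ✓; 40 hrs/wk ≥ 24 ✓; grade L7 ≥ L4 ✓ → eligible.
Wellness Stipend — status temporary ✓ (not excluded); service 155 days ≥ 60 days ✓; dept Research ✗ → not eligible.
Dental Plan — status temporary ✗ (excluded) → not eligible.

Equipment Allowance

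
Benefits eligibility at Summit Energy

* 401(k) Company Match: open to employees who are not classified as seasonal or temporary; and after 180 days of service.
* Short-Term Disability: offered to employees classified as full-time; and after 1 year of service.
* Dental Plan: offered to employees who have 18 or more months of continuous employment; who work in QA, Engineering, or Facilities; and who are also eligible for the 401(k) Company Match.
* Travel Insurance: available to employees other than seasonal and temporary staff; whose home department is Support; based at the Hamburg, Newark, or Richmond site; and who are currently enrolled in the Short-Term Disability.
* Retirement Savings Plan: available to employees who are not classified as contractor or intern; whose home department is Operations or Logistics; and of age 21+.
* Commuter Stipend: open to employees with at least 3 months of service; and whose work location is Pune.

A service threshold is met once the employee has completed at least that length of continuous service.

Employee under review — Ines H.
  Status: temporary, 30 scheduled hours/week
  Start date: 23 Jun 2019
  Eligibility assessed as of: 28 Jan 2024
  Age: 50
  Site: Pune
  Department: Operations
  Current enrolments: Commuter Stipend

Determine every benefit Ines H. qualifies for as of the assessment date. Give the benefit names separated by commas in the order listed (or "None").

Retirement Savings Plan, Commuter Stipend

Service from 23 Jun 2019 to 28 Jan 2024: 1680 days.
401(k) Company Match — status temporary ✗ (excluded) → not eligible.
Short-Term Disability — status temporary ✗ (requires full-time) → not eligible.
Dental Plan — service 1680 days ≥ 18 months (≈540 days) ✓; dept Operations ✗ → not eligible.
Travel Insurance — status temporary ✗ (excluded) → not eligible.
Retirement Savings Plan — status temporary ✓ (not excluded); dept Operations ✓; age 50 ≥ 21 ✓ → eligible.
Commuter Stipend — service 1680 days ≥ 3 months (≈90 days) ✓; site Pune ✓ → eligible.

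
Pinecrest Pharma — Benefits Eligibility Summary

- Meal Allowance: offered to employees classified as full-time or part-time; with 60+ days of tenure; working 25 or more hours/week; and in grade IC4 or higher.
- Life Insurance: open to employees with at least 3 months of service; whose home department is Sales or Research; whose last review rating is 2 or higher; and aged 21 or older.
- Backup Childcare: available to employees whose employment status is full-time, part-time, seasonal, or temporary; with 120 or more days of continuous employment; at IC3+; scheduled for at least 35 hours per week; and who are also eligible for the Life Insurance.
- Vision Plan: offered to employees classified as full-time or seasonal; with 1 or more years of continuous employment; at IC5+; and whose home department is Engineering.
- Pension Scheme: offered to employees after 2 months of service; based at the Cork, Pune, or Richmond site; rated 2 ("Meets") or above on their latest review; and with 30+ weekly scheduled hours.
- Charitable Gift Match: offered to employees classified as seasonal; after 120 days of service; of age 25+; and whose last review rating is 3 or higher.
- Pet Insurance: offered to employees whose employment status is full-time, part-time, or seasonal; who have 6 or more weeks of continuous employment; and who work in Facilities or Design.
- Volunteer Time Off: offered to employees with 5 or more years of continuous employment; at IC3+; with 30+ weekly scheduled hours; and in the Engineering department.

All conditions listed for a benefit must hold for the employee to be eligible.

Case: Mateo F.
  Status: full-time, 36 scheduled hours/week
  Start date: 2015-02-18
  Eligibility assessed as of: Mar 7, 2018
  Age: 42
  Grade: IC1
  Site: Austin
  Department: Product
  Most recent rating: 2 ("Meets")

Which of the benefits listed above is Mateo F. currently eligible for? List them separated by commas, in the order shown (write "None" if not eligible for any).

Service from 2015-02-18 to Mar 7, 2018: 1113 days.
Meal Allowance — status full-time ✓; service 1113 days ≥ 60 days ✓; 36 hrs/wk ≥ 25 ✓; grade IC1 < IC4 ✗ → not eligible.
Life Insurance — service 1113 days ≥ 3 months (≈90 days) ✓; dept Product ✗ → not eligible.
Backup Childcare — status full-time ✓; service 1113 days ≥ 120 days ✓; grade IC1 < IC3 ✗ → not eligible.
Vision Plan — status full-time ✓; service 1113 days ≥ 1 year (≈365 days) ✓; grade IC1 < IC5 ✗ → not eligible.
Pension Scheme — service 1113 days ≥ 2 months (≈60 days) ✓; site Austin ✗ (not Cork, Pune, or Richmond) → not eligible.
Charitable Gift Match — status full-time ✗ (requires seasonal) → not eligible.
Pet Insurance — status full-time ✓; service 1113 days ≥ 6 weeks (≈42 days) ✓; dept Product ✗ → not eligible.
Volunteer Time Off — service 1113 days < 5 years (≈1825 days) ✗ → not eligible.

None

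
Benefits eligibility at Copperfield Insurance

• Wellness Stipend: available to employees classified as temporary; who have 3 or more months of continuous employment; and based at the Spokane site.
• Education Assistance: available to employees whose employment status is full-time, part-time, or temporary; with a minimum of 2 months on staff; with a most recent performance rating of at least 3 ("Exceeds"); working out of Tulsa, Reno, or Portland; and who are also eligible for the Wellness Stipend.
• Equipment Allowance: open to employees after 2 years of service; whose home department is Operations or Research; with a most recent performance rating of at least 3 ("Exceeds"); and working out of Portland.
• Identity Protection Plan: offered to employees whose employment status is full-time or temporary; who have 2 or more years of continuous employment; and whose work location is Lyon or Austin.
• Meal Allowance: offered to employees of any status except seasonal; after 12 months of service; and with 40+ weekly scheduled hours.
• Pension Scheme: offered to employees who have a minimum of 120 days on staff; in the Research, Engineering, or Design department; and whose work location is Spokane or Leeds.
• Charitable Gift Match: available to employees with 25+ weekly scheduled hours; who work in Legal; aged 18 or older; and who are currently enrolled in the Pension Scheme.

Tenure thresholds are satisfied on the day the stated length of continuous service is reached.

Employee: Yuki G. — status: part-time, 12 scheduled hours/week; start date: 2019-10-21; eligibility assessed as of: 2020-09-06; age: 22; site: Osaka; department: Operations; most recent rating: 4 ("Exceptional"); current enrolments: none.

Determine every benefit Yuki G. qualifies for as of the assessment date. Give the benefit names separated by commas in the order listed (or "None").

None

Service from 2019-10-21 to 2020-09-06: 321 days.
Wellness Stipend — status part-time ✗ (requires temporary) → not eligible.
Education Assistance — status part-time ✓; service 321 days ≥ 2 months (≈60 days) ✓; rating 4 ≥ 3 ✓; site Osaka ✗ (not Tulsa, Reno, or Portland) → not eligible.
Equipment Allowance — service 321 days < 2 years (≈730 days) ✗ → not eligible.
Identity Protection Plan — status part-time ✗ (requires full-time or temporary) → not eligible.
Meal Allowance — status part-time ✓ (not excluded); service 321 days < 12 months (≈360 days) ✗ → not eligible.
Pension Scheme — service 321 days ≥ 120 days ✓; dept Operations ✗ → not eligible.
Charitable Gift Match — 12 hrs/wk < 25 ✗ → not eligible.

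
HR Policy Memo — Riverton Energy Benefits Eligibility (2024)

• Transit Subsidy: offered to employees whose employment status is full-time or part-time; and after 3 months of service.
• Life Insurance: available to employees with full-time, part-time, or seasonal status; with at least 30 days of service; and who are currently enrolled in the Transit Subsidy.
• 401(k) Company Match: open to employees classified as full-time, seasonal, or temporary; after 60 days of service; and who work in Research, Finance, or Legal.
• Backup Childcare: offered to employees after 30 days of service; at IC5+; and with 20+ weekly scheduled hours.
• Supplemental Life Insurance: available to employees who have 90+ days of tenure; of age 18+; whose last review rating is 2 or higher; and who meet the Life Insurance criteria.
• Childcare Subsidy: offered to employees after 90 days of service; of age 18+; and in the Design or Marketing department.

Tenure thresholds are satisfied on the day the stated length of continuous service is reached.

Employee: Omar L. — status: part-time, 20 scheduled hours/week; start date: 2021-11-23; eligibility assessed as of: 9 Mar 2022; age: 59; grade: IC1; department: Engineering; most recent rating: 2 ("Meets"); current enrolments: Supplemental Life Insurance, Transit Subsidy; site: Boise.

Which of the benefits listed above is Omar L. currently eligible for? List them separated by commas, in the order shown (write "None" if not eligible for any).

Transit Subsidy, Life Insurance, Supplemental Life Insurance

Service from 2021-11-23 to 9 Mar 2022: 106 days.
Transit Subsidy — status part-time ✓; service 106 days ≥ 3 months (≈90 days) ✓ → eligible.
Life Insurance — status part-time ✓; service 106 days ≥ 30 days ✓; enrolled in Transit Subsidy ✓ → eligible.
401(k) Company Match — status part-time ✗ (requires full-time, seasonal, or temporary) → not eligible.
Backup Childcare — service 106 days ≥ 30 days ✓; grade IC1 < IC5 ✗ → not eligible.
Supplemental Life Insurance — service 106 days ≥ 90 days ✓; age 59 ≥ 18 ✓; rating 2 ≥ 2 ✓; eligible for Life Insurance ✓ → eligible.
Childcare Subsidy — service 106 days ≥ 90 days ✓; age 59 ≥ 18 ✓; dept Engineering ✗ → not eligible.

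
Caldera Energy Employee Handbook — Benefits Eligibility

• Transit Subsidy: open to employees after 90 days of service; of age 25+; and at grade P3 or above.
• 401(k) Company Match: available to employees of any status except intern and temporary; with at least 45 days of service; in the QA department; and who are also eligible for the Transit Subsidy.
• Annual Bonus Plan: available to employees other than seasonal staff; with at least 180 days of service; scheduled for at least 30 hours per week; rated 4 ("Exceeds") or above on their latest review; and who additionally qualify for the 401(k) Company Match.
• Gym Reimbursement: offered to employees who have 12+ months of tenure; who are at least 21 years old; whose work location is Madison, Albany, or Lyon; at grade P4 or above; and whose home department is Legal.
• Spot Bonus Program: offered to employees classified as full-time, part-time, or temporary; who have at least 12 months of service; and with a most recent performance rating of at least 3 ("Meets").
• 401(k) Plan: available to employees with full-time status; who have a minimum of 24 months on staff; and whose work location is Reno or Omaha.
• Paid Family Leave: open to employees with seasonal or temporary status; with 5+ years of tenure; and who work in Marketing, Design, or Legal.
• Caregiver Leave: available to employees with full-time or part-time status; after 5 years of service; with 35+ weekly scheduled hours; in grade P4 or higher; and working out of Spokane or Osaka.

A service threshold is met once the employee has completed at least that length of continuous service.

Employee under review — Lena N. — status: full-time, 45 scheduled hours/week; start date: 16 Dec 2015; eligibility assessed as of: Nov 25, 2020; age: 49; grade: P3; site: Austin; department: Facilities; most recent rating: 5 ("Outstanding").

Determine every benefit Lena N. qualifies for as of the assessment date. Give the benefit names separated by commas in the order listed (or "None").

Service from 16 Dec 2015 to Nov 25, 2020: 1806 days.
Transit Subsidy — service 1806 days ≥ 90 days ✓; age 49 ≥ 25 ✓; grade P3 ≥ P3 ✓ → eligible.
401(k) Company Match — status full-time ✓ (not excluded); service 1806 days ≥ 45 days ✓; dept Facilities ✗ → not eligible.
Annual Bonus Plan — status full-time ✓ (not excluded); service 1806 days ≥ 180 days ✓; 45 hrs/wk ≥ 30 ✓; rating 5 ≥ 4 ✓; not eligible for 401(k) Company Match ✗ → not eligible.
Gym Reimbursement — service 1806 days ≥ 12 months (≈360 days) ✓; age 49 ≥ 21 ✓; site Austin ✗ (not Madison, Albany, or Lyon) → not eligible.
Spot Bonus Program — status full-time ✓; service 1806 days ≥ 12 months (≈360 days) ✓; rating 5 ≥ 3 ✓ → eligible.
401(k) Plan — status full-time ✓; service 1806 days ≥ 24 months (≈720 days) ✓; site Austin ✗ (not Reno or Omaha) → not eligible.
Paid Family Leave — status full-time ✗ (requires seasonal or temporary) → not eligible.
Caregiver Leave — status full-time ✓; service 1806 days < 5 years (≈1825 days) ✗ → not eligible.

Transit Subsidy, Spot Bonus Program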